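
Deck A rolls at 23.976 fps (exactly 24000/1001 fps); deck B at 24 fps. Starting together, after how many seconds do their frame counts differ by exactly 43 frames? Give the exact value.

43043/24 seconds

The gap grows by |24 − 24000/1001| = 24/1001 frames per second.
Time for a 43-frame gap: 43 ÷ (24/1001) = 43043/24 s.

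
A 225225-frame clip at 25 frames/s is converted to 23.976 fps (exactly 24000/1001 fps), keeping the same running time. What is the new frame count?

216000 frames

Target frames = source frames × (target rate / source rate) = 225225 × (24000/1001)/(25) = 225225 × 960/1001 = 216000.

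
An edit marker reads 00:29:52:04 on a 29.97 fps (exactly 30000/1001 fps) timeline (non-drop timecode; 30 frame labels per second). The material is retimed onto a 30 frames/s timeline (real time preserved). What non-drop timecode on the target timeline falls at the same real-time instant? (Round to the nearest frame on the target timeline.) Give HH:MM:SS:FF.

00:29:53:28

Source frame index: (0×3600 + 29×60 + 52) × 30 + 4 = 53764.
Real time: 53764 / (30000/1001) = 13454441/7500 s.
Target frame: (13454441/7500) × (30) = 13454441/250 ≈ 53817.764 → 53818.
At 30 labels/s: frame 53818 → 00:29:53:28.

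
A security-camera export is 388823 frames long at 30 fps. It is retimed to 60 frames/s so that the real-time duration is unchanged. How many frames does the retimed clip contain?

777646 frames

Frames at target rate = 388823 × (60) / (30) = 777646.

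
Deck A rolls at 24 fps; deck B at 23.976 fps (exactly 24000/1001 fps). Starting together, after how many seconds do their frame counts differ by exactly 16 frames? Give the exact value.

2002/3 seconds

The gap grows by |24000/1001 − 24| = 24/1001 frames per second.
Time for a 16-frame gap: 16 ÷ (24/1001) = 2002/3 s.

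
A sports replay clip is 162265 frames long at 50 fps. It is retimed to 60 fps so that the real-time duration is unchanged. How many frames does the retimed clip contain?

194718 frames

Target frames = source frames × (target rate / source rate) = 162265 × (60)/(50) = 162265 × 6/5 = 194718.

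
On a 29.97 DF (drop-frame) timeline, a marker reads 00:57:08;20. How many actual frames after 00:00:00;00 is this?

As if non-drop at 30 labels/s: (0 × 3600 + 57 × 60 + 8) × 30 + 20 = 102860.
Minute boundaries passed: 57; those not divisible by 10: 57 − 5 = 52; dropped labels = 2 × 52 = 104.
Actual frame index = 102860 − 104 = 102756.

102756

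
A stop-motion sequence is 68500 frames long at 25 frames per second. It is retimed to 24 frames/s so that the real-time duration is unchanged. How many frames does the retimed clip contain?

Target frames = source frames × (target rate / source rate) = 68500 × (24)/(25) = 68500 × 24/25 = 65760.

65760 frames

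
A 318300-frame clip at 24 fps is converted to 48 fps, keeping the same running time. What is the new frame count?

Target frames = source frames × (target rate / source rate) = 318300 × (48)/(24) = 318300 × 2 = 636600.

636600 frames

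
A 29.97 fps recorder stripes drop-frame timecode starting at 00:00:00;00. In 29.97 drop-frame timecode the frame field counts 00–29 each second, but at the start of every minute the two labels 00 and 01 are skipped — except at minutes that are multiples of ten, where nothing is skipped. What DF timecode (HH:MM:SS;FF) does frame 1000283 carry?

Ten DF minutes hold 17982 frames, so frame 1000283 lies in block 55 (frames 989010–1006991) with 11273 frames into that block.
The block's first minute is 1800 frames and the rest 1798 each; 11273 frames reaches minute 6, so 55 × 18 + 6 × 2 = 1002 labels have been skipped so far.
Adding those back, label number 1000283 + 1002 = 1001285 at 30 labels/s is 33376 s + 5 f = 9 h 16 min 16 s frame 5, i.e. 09:16:16;05.

09:16:16;05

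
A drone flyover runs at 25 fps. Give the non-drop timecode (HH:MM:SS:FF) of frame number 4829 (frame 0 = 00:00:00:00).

00:03:13:04

4829 ÷ 25 = 193 full seconds, remainder 4 frames.
193 s = 0 h 3 min 13 s.
Timecode: 00:03:13:04.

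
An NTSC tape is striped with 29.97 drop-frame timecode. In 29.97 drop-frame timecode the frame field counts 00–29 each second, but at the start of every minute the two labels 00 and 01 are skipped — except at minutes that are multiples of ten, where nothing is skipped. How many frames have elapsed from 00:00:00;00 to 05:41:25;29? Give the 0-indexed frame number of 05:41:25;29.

As if non-drop at 30 labels/s: (5 × 3600 + 41 × 60 + 25) × 30 + 29 = 614579.
Minute boundaries passed: 341; those not divisible by 10: 341 − 34 = 307; dropped labels = 2 × 307 = 614.
Actual frame index = 614579 − 614 = 613965.

613965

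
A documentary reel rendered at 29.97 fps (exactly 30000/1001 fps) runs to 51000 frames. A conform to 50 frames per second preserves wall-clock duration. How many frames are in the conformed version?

Target frames = source frames × (target rate / source rate) = 51000 × (50)/(30000/1001) = 51000 × 1001/600 = 85085.

85085 frames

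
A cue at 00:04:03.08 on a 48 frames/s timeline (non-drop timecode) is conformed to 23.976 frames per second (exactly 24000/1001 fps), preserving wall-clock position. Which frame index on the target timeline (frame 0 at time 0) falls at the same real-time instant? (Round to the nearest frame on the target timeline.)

Source frame index: (0×3600 + 4×60 + 3) × 48 + 8 = 11672.
Real time: 11672 / (48) = 1459/6 s.
Target frame: (1459/6) × (24000/1001) = 5836000/1001 ≈ 5830.170 → 5830.

frame 5830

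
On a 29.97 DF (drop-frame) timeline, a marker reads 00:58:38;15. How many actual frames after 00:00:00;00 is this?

105449

As if non-drop at 30 labels/s: (0 × 3600 + 58 × 60 + 38) × 30 + 15 = 105555.
Minute boundaries passed: 58; those not divisible by 10: 58 − 5 = 53; dropped labels = 2 × 53 = 106.
Actual frame index = 105555 − 106 = 105449.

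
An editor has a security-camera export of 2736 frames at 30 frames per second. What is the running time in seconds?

Running time = 2736 / (30) = 91.2 s.

91.2 seconds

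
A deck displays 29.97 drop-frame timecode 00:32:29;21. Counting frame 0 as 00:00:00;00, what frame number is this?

58433

Complete 10-minute blocks: 3, each 17982 frames → 53946.
Remaining 2 whole minutes in the current block: 1800 + 1 × 1798 = 3598 frames.
Within the current minute: 29 × 30 + 21 − 2 = 889 (labels ;00/;01 skipped at this minute). Total = 53946 + 3598 + 889 = 58433.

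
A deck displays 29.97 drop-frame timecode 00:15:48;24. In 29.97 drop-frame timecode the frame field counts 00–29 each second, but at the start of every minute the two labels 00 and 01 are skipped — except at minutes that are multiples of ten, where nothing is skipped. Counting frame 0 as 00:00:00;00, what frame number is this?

As if non-drop at 30 labels/s: (0 × 3600 + 15 × 60 + 48) × 30 + 24 = 28464.
Minute boundaries passed: 15; those not divisible by 10: 15 − 1 = 14; dropped labels = 2 × 14 = 28.
Actual frame index = 28464 − 28 = 28436.

28436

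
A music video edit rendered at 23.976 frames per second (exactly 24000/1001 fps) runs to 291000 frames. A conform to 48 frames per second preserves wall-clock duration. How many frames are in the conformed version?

Target frames = source frames × (target rate / source rate) = 291000 × (48)/(24000/1001) = 291000 × 1001/500 = 582582.

582582 frames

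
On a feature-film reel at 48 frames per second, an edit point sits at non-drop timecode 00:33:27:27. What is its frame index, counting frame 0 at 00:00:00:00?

frame 96363

Total seconds to the label: (0 × 3600 + 33 × 60 + 27) = 2007.
Frame index = 2007 × 48 + 27 = 96363.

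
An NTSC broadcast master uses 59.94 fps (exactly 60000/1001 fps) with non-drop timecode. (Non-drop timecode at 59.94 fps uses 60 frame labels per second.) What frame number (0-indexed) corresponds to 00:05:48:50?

frame 20930

Total seconds to the label: (0 × 3600 + 5 × 60 + 48) = 348.
Frame index = 348 × 60 + 50 = 20930.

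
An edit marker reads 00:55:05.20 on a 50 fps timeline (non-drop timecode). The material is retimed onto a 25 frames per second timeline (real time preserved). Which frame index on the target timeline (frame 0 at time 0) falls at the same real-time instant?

frame 82635

Source frame index: (0×3600 + 55×60 + 5) × 50 + 20 = 165270.
Real time: 165270 / (50) = 16527/5 s.
Target frame: (16527/5) × (25) = 82635.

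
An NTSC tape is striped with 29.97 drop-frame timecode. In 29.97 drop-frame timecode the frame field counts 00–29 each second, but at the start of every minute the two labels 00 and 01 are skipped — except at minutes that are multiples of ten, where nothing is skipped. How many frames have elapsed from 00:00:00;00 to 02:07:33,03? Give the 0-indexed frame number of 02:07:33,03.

As if non-drop at 30 labels/s: (2 × 3600 + 7 × 60 + 33) × 30 + 3 = 229593.
Minute boundaries passed: 127; those not divisible by 10: 127 − 12 = 115; dropped labels = 2 × 115 = 230.
Actual frame index = 229593 − 230 = 229363.

229363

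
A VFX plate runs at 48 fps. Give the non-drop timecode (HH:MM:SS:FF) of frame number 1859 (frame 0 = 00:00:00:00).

00:00:38:35

1859 ÷ 48 = 38 full seconds, remainder 35 frames.
38 s = 0 h 0 min 38 s.
Timecode: 00:00:38:35.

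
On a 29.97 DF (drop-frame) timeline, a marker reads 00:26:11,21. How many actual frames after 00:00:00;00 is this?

47103

As if non-drop at 30 labels/s: (0 × 3600 + 26 × 60 + 11) × 30 + 21 = 47151.
Minute boundaries passed: 26; those not divisible by 10: 26 − 2 = 24; dropped labels = 2 × 24 = 48.
Actual frame index = 47151 − 48 = 47103.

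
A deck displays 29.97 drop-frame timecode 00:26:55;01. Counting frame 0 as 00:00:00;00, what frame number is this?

As if non-drop at 30 labels/s: (0 × 3600 + 26 × 60 + 55) × 30 + 1 = 48451.
Minute boundaries passed: 26; those not divisible by 10: 26 − 2 = 24; dropped labels = 2 × 24 = 48.
Actual frame index = 48451 − 48 = 48403.

48403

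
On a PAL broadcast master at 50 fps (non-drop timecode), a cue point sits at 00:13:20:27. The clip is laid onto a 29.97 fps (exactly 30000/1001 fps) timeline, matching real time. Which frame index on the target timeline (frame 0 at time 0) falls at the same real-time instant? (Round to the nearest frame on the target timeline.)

Source frame index: (0×3600 + 13×60 + 20) × 50 + 27 = 40027.
Real time: 40027 / (50) = 40027/50 s.
Target frame: (40027/50) × (30000/1001) = 1847400/77 ≈ 23992.208 → 23992.

frame 23992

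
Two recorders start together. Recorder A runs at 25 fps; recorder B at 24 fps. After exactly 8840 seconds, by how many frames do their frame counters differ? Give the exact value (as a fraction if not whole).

A emits 25 × 8840 = 221000 frames; B emits 24 × 8840 = 212160.
Difference = 8840 frames; B is behind A.

8840 frames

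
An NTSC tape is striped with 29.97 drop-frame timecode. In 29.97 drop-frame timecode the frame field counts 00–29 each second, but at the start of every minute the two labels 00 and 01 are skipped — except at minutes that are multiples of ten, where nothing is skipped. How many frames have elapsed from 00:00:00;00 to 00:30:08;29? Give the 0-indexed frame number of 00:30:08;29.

Complete 10-minute blocks: 3, each 17982 frames → 53946.
Remaining 0 whole minutes in the current block: 0 frames.
Within the current minute: 8 × 30 + 29 = 269. Total = 53946 + 0 + 269 = 54215.

54215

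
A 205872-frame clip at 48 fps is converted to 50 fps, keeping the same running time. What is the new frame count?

Target frames = source frames × (target rate / source rate) = 205872 × (50)/(48) = 205872 × 25/24 = 214450.

214450 frames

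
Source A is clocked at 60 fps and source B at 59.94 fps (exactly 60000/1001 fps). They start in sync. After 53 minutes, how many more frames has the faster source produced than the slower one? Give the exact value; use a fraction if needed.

53 min = 3180 s.
A emits 60 × 3180 = 190800 frames; B emits 60000/1001 × 3180 = 190800000/1001.
Difference = 190800/1001 frames (≈ 190.6094); B is behind A.

190800/1001 frames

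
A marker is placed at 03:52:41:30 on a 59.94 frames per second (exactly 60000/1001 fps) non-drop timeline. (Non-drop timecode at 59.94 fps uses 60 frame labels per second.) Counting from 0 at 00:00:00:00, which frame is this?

Total seconds to the label: (3 × 3600 + 52 × 60 + 41) = 13961.
Frame index = 13961 × 60 + 30 = 837690.

837690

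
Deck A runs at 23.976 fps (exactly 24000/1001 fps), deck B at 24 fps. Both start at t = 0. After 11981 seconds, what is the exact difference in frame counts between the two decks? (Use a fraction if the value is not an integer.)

287544/1001 frames

A emits 24000/1001 × 11981 = 287544000/1001 frames; B emits 24 × 11981 = 287544.
Difference = 287544/1001 frames (≈ 287.2567); B is ahead of A.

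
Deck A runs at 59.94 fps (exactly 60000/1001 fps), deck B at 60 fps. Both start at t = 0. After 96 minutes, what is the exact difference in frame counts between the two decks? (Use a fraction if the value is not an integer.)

345600/1001 frames

96 min = 5760 s.
A emits 60000/1001 × 5760 = 345600000/1001 frames; B emits 60 × 5760 = 345600.
Difference = 345600/1001 frames (≈ 345.2547); B is ahead of A.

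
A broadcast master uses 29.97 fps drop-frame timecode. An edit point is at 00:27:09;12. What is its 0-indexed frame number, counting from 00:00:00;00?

As if non-drop at 30 labels/s: (0 × 3600 + 27 × 60 + 9) × 30 + 12 = 48882.
Minute boundaries passed: 27; those not divisible by 10: 27 − 2 = 25; dropped labels = 2 × 25 = 50.
Actual frame index = 48882 − 50 = 48832.

48832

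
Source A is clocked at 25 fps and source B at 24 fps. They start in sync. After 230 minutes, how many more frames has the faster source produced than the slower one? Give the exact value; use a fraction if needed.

230 min = 13800 s.
A emits 25 × 13800 = 345000 frames; B emits 24 × 13800 = 331200.
Difference = 13800 frames; B is behind A.

13800 frames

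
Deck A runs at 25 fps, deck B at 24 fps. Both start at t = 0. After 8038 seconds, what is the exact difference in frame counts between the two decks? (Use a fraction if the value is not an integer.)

A emits 25 × 8038 = 200950 frames; B emits 24 × 8038 = 192912.
Difference = 8038 frames; B is behind A.

8038 frames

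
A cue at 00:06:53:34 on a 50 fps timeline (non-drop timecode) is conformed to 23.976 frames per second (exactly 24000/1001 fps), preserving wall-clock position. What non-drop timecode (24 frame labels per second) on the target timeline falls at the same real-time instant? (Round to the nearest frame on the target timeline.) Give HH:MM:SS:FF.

Source frame index: (0×3600 + 6×60 + 53) × 50 + 34 = 20684.
Real time: 20684 / (50) = 10342/25 s.
Target frame: (10342/25) × (24000/1001) = 9928320/1001 ≈ 9918.402 → 9918.
At 24 labels/s: frame 9918 → 00:06:53:06.

00:06:53:06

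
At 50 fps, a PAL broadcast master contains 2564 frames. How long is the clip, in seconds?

51.28 seconds

Running time = 2564 / (50) = 51.28 s.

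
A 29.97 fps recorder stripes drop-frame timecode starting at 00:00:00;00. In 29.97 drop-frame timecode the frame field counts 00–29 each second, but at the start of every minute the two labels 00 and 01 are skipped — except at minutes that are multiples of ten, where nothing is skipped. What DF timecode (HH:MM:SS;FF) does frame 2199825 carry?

20:23:20;27

Ten DF minutes hold 17982 frames, so frame 2199825 lies in block 122 (frames 2193804–2211785) with 6021 frames into that block.
The block's first minute is 1800 frames and the rest 1798 each; 6021 frames reaches minute 3, so 122 × 18 + 3 × 2 = 2202 labels have been skipped so far.
Adding those back, label number 2199825 + 2202 = 2202027 at 30 labels/s is 73400 s + 27 f = 20 h 23 min 20 s frame 27, i.e. 20:23:20;27.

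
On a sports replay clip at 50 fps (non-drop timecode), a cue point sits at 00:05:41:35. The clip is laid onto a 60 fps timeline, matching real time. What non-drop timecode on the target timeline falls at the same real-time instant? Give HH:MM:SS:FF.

00:05:41:42

Source frame index: (0×3600 + 5×60 + 41) × 50 + 35 = 17085.
Real time: 17085 / (50) = 3417/10 s.
Target frame: (3417/10) × (60) = 20502.
At 60 labels/s: frame 20502 → 00:05:41:42.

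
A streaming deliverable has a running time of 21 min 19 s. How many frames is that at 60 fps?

21 min 19 s = 1279 s.
Frames = 1279 × 60 = 76740.

76740 frames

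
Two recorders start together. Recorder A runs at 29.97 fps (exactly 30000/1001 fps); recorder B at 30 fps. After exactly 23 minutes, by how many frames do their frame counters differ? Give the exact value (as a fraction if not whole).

23 min = 1380 s.
A emits 30000/1001 × 1380 = 41400000/1001 frames; B emits 30 × 1380 = 41400.
Difference = 41400/1001 frames (≈ 41.3586); B is ahead of A.

41400/1001 frames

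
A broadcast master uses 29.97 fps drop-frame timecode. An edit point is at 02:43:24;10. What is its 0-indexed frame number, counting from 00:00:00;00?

293836

Complete 10-minute blocks: 16, each 17982 frames → 287712.
Remaining 3 whole minutes in the current block: 1800 + 2 × 1798 = 5396 frames.
Within the current minute: 24 × 30 + 10 − 2 = 728 (labels ;00/;01 skipped at this minute). Total = 287712 + 5396 + 728 = 293836.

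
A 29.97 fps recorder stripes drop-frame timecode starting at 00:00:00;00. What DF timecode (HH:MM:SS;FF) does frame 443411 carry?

Ten DF minutes hold 17982 frames, so frame 443411 lies in block 24 (frames 431568–449549) with 11843 frames into that block.
The block's first minute is 1800 frames and the rest 1798 each; 11843 frames reaches minute 6, so 24 × 18 + 6 × 2 = 444 labels have been skipped so far.
Adding those back, label number 443411 + 444 = 443855 at 30 labels/s is 14795 s + 5 f = 4 h 6 min 35 s frame 5, i.e. 04:06:35;05.

04:06:35;05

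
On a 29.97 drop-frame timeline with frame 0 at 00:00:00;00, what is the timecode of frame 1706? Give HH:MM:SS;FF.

00:00:56;26

Each 10-minute DF block holds 10 × 60 × 30 − 9 × 2 = 17982 frames. 1706 ÷ 17982 → 0 full blocks, remainder 1706.
Within the partial block the first minute is 1800 frames and each further minute 1798, so 0 further minute boundaries passed. Total skipped labels = 18 × 0 + 2 × 0 = 0.
Non-drop label index = 1706 + 0 = 1706; at 30 labels/s that is 00:00:56:26, i.e. DF 00:00:56;26.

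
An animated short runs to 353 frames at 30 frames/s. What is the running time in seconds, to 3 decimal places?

Running time = 353 × 1/30 = 353/30 s ≈ 11.767 s.

11.767 seconds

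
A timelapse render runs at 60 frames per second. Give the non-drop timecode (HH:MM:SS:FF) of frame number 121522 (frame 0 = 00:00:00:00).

121522 ÷ 60 = 2025 full seconds, remainder 22 frames.
2025 s = 0 h 33 min 45 s.
Timecode: 00:33:45:22.

00:33:45:22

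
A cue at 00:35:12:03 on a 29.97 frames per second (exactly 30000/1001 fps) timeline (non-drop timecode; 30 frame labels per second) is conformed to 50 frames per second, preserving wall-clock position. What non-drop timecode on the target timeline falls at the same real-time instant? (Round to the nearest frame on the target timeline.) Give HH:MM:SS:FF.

00:35:14:11

Source frame index: (0×3600 + 35×60 + 12) × 30 + 3 = 63363.
Real time: 63363 / (30000/1001) = 21142121/10000 s.
Target frame: (21142121/10000) × (50) = 21142121/200 ≈ 105710.605 → 105711.
At 50 labels/s: frame 105711 → 00:35:14:11.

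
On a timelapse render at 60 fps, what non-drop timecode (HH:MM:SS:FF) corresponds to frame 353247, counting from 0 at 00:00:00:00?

353247 ÷ 60 = 5887 full seconds, remainder 27 frames.
5887 s = 1 h 38 min 7 s.
Timecode: 01:38:07:27.

01:38:07:27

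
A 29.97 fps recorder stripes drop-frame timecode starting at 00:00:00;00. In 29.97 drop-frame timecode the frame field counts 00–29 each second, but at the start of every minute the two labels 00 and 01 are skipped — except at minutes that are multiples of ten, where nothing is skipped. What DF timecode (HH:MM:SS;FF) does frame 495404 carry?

Each 10-minute DF block holds 10 × 60 × 30 − 9 × 2 = 17982 frames. 495404 ÷ 17982 → 27 full blocks, remainder 9890.
Within the partial block the first minute is 1800 frames and each further minute 1798, so 5 further minute boundaries passed. Total skipped labels = 18 × 27 + 2 × 5 = 496.
Non-drop label index = 495404 + 496 = 495900; at 30 labels/s that is 04:35:30:00, i.e. DF 04:35:30;00.

04:35:30;00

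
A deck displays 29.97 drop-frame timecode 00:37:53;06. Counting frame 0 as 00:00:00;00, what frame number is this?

As if non-drop at 30 labels/s: (0 × 3600 + 37 × 60 + 53) × 30 + 6 = 68196.
Minute boundaries passed: 37; those not divisible by 10: 37 − 3 = 34; dropped labels = 2 × 34 = 68.
Actual frame index = 68196 − 68 = 68128.

68128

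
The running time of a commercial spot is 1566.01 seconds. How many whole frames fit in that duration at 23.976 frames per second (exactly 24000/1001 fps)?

Frames = 1566.01 × 24000/1001 = 37584240/1001 ≈ 37546.6933.
Complete frames: 37546.

37546 frames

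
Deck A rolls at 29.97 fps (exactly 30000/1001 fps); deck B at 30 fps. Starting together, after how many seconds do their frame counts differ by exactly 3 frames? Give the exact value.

The gap grows by |30 − 30000/1001| = 30/1001 frames per second.
Time for a 3-frame gap: 3 ÷ (30/1001) = 100.1 s.

100.1 seconds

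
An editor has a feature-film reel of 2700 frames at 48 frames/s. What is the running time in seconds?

Running time = 2700 / (48) = 56.25 s.

56.25 seconds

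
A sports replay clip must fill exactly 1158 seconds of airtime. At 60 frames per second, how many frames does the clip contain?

69480 frames

Frames = 1158 × 60 = 69480.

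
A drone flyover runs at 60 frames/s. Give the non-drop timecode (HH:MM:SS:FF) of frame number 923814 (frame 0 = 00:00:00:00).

04:16:36:54

923814 ÷ 60 = 15396 full seconds, remainder 54 frames.
15396 s = 4 h 16 min 36 s.
Timecode: 04:16:36:54.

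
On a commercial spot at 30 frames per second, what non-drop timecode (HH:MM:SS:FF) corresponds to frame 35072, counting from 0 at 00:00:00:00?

35072 ÷ 30 = 1169 full seconds, remainder 2 frames.
1169 s = 0 h 19 min 29 s.
Timecode: 00:19:29:02.

00:19:29:02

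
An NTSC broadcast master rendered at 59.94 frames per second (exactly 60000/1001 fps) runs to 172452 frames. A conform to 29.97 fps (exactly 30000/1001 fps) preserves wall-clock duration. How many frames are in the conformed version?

86226 frames

Target frames = source frames × (target rate / source rate) = 172452 × (30000/1001)/(60000/1001) = 172452 × 1/2 = 86226.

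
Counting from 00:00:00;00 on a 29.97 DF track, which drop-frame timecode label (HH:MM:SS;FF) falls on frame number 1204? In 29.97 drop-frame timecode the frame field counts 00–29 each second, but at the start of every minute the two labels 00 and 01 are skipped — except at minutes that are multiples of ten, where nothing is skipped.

Ten DF minutes hold 17982 frames, so frame 1204 lies in block 0 (frames 0–17981) with 1204 frames into that block.
The block's first minute is 1800 frames and the rest 1798 each; 1204 frames reaches minute 0, so 0 × 18 + 0 × 2 = 0 labels have been skipped so far.
Adding those back, label number 1204 + 0 = 1204 at 30 labels/s is 40 s + 4 f = 0 h 0 min 40 s frame 4, i.e. 00:00:40;04.

00:00:40;04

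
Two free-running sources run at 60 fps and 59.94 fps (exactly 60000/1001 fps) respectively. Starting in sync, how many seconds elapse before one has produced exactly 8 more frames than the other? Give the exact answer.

The gap grows by |60000/1001 − 60| = 60/1001 frames per second.
Time for a 8-frame gap: 8 ÷ (60/1001) = 2002/15 s.

2002/15 seconds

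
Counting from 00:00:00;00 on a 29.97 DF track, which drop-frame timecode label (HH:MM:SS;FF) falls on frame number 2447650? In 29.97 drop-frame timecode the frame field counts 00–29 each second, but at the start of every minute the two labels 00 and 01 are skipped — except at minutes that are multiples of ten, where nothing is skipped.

Each 10-minute DF block holds 10 × 60 × 30 − 9 × 2 = 17982 frames. 2447650 ÷ 17982 → 136 full blocks, remainder 2098.
Within the partial block the first minute is 1800 frames and each further minute 1798, so 1 further minute boundary passed. Total skipped labels = 18 × 136 + 2 × 1 = 2450.
Non-drop label index = 2447650 + 2450 = 2450100; at 30 labels/s that is 22:41:10:00, i.e. DF 22:41:10;00.

22:41:10;00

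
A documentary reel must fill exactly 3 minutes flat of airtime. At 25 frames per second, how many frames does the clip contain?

3 min = 180 s.
Frames = 180 × 25 = 4500.

4500 frames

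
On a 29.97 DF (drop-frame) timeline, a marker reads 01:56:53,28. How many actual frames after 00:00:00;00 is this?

210208

Complete 10-minute blocks: 11, each 17982 frames → 197802.
Remaining 6 whole minutes in the current block: 1800 + 5 × 1798 = 10790 frames.
Within the current minute: 53 × 30 + 28 − 2 = 1616 (labels ;00/;01 skipped at this minute). Total = 197802 + 10790 + 1616 = 210208.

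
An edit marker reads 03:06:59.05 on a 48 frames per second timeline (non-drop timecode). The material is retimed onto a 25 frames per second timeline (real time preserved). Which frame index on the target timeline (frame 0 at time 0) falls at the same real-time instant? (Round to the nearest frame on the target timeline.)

frame 280478

Source frame index: (3×3600 + 6×60 + 59) × 48 + 5 = 538517.
Real time: 538517 / (48) = 538517/48 s.
Target frame: (538517/48) × (25) = 13462925/48 ≈ 280477.604 → 280478.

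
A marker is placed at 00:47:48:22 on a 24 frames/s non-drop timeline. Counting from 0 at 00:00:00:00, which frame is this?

68854

Total seconds to the label: (0 × 3600 + 47 × 60 + 48) = 2868.
Frame index = 2868 × 24 + 22 = 68854.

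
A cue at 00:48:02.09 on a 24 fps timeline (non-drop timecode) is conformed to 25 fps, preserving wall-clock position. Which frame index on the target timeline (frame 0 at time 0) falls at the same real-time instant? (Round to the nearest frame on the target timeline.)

frame 72059

Source frame index: (0×3600 + 48×60 + 2) × 24 + 9 = 69177.
Real time: 69177 / (24) = 23059/8 s.
Target frame: (23059/8) × (25) = 576475/8 ≈ 72059.375 → 72059.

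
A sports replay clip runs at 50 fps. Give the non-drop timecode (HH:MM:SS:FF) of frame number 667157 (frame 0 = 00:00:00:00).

667157 ÷ 50 = 13343 full seconds, remainder 7 frames.
13343 s = 3 h 42 min 23 s.
Timecode: 03:42:23:07.

03:42:23:07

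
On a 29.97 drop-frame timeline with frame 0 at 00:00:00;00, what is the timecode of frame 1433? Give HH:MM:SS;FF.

00:00:47;23

Ten DF minutes hold 17982 frames, so frame 1433 lies in block 0 (frames 0–17981) with 1433 frames into that block.
The block's first minute is 1800 frames and the rest 1798 each; 1433 frames reaches minute 0, so 0 × 18 + 0 × 2 = 0 labels have been skipped so far.
Adding those back, label number 1433 + 0 = 1433 at 30 labels/s is 47 s + 23 f = 0 h 0 min 47 s frame 23, i.e. 00:00:47;23.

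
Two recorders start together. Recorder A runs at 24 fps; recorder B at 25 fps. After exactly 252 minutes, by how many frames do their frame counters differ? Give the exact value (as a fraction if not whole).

252 min = 15120 s.
A emits 24 × 15120 = 362880 frames; B emits 25 × 15120 = 378000.
Difference = 15120 frames; B is ahead of A.

15120 frames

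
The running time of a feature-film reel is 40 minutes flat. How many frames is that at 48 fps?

40 min = 2400 s.
Frames = 2400 × 48 = 115200.

115200 frames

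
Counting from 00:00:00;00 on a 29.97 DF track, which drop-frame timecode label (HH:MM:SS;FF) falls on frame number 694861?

Ten DF minutes hold 17982 frames, so frame 694861 lies in block 38 (frames 683316–701297) with 11545 frames into that block.
The block's first minute is 1800 frames and the rest 1798 each; 11545 frames reaches minute 6, so 38 × 18 + 6 × 2 = 696 labels have been skipped so far.
Adding those back, label number 694861 + 696 = 695557 at 30 labels/s is 23185 s + 7 f = 6 h 26 min 25 s frame 7, i.e. 06:26:25;07.

06:26:25;07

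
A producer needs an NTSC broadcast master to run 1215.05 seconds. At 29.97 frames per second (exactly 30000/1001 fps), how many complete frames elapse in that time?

Frames = 1215.05 × 30000/1001 = 36451500/1001 ≈ 36415.0849.
Complete frames: 36415.

36415 frames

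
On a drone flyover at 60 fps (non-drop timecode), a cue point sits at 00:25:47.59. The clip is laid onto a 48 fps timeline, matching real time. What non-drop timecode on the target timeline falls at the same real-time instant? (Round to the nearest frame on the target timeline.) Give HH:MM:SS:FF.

Source frame index: (0×3600 + 25×60 + 47) × 60 + 59 = 92879.
Real time: 92879 / (60) = 92879/60 s.
Target frame: (92879/60) × (48) = 371516/5 ≈ 74303.200 → 74303.
At 48 labels/s: frame 74303 → 00:25:47:47.

00:25:47:47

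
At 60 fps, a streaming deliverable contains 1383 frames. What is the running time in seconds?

Running time = 1383 / (60) = 23.05 s.

23.05 seconds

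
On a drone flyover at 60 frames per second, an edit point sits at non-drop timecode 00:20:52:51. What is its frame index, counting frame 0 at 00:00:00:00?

Total seconds to the label: (0 × 3600 + 20 × 60 + 52) = 1252.
Frame index = 1252 × 60 + 51 = 75171.

75171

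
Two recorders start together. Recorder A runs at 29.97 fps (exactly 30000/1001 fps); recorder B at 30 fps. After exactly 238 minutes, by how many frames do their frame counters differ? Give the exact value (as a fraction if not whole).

238 min = 14280 s.
A emits 30000/1001 × 14280 = 61200000/143 frames; B emits 30 × 14280 = 428400.
Difference = 61200/143 frames (≈ 427.9720); B is ahead of A.

61200/143 frames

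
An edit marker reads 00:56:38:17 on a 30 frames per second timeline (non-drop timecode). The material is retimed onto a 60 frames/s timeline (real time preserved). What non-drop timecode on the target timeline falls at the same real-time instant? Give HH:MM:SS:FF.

00:56:38:34

Source frame index: (0×3600 + 56×60 + 38) × 30 + 17 = 101957.
Real time: 101957 / (30) = 101957/30 s.
Target frame: (101957/30) × (60) = 203914.
At 60 labels/s: frame 203914 → 00:56:38:34.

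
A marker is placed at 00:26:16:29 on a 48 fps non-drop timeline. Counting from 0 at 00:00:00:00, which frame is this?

frame 75677

Total seconds to the label: (0 × 3600 + 26 × 60 + 16) = 1576.
Frame index = 1576 × 48 + 29 = 75677.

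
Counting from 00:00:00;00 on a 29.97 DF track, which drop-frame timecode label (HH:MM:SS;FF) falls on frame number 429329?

03:58:45;09

Each 10-minute DF block holds 10 × 60 × 30 − 9 × 2 = 17982 frames. 429329 ÷ 17982 → 23 full blocks, remainder 15743.
Within the partial block the first minute is 1800 frames and each further minute 1798, so 8 further minute boundaries passed. Total skipped labels = 18 × 23 + 2 × 8 = 430.
Non-drop label index = 429329 + 430 = 429759; at 30 labels/s that is 03:58:45:09, i.e. DF 03:58:45;09.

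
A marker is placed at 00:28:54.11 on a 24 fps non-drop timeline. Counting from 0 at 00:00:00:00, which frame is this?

Total seconds to the label: (0 × 3600 + 28 × 60 + 54) = 1734.
Frame index = 1734 × 24 + 11 = 41627.

frame 41627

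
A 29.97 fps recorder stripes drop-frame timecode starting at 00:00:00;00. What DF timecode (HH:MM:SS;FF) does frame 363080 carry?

03:21:54;22

Each 10-minute DF block holds 10 × 60 × 30 − 9 × 2 = 17982 frames. 363080 ÷ 17982 → 20 full blocks, remainder 3440.
Within the partial block the first minute is 1800 frames and each further minute 1798, so 1 further minute boundary passed. Total skipped labels = 18 × 20 + 2 × 1 = 362.
Non-drop label index = 363080 + 362 = 363442; at 30 labels/s that is 03:21:54:22, i.e. DF 03:21:54;22.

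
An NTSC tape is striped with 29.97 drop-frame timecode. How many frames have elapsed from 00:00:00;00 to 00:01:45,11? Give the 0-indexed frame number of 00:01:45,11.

3159

As if non-drop at 30 labels/s: (0 × 3600 + 1 × 60 + 45) × 30 + 11 = 3161.
Minute boundaries passed: 1; those not divisible by 10: 1 − 0 = 1; dropped labels = 2 × 1 = 2.
Actual frame index = 3161 − 2 = 3159.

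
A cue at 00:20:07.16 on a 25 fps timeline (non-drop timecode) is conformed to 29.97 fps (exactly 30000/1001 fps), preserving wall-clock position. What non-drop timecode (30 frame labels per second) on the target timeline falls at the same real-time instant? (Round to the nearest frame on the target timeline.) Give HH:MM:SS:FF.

00:20:06:13

Source frame index: (0×3600 + 20×60 + 7) × 25 + 16 = 30191.
Real time: 30191 / (25) = 30191/25 s.
Target frame: (30191/25) × (30000/1001) = 5175600/143 ≈ 36193.007 → 36193.
At 30 labels/s: frame 36193 → 00:20:06:13.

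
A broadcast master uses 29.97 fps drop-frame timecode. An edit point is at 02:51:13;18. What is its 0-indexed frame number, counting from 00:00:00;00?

307900

Complete 10-minute blocks: 17, each 17982 frames → 305694.
Remaining 1 whole minute in the current block: 1800 + 0 × 1798 = 1800 frames.
Within the current minute: 13 × 30 + 18 − 2 = 406 (labels ;00/;01 skipped at this minute). Total = 305694 + 1800 + 406 = 307900.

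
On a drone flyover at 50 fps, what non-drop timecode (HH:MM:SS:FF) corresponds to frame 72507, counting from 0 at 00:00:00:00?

00:24:10:07

72507 ÷ 50 = 1450 full seconds, remainder 7 frames.
1450 s = 0 h 24 min 10 s.
Timecode: 00:24:10:07.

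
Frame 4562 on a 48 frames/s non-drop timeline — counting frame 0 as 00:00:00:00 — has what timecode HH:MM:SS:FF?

00:01:35:02

4562 ÷ 48 = 95 full seconds, remainder 2 frames.
95 s = 0 h 1 min 35 s.
Timecode: 00:01:35:02.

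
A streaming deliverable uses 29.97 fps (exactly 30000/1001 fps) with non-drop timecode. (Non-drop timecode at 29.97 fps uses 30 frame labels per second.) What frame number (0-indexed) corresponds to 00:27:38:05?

Total seconds to the label: (0 × 3600 + 27 × 60 + 38) = 1658.
Frame index = 1658 × 30 + 5 = 49745.

49745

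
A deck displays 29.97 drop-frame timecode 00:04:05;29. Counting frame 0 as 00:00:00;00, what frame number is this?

As if non-drop at 30 labels/s: (0 × 3600 + 4 × 60 + 5) × 30 + 29 = 7379.
Minute boundaries passed: 4; those not divisible by 10: 4 − 0 = 4; dropped labels = 2 × 4 = 8.
Actual frame index = 7379 − 8 = 7371.

7371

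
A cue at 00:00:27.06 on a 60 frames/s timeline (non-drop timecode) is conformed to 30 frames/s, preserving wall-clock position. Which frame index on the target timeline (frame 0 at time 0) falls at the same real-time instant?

Source frame index: (0×3600 + 0×60 + 27) × 60 + 6 = 1626.
Real time: 1626 / (60) = 271/10 s.
Target frame: (271/10) × (30) = 813.

frame 813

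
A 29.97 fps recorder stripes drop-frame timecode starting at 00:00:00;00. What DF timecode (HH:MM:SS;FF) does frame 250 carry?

Each 10-minute DF block holds 10 × 60 × 30 − 9 × 2 = 17982 frames. 250 ÷ 17982 → 0 full blocks, remainder 250.
Within the partial block the first minute is 1800 frames and each further minute 1798, so 0 further minute boundaries passed. Total skipped labels = 18 × 0 + 2 × 0 = 0.
Non-drop label index = 250 + 0 = 250; at 30 labels/s that is 00:00:08:10, i.e. DF 00:00:08;10.

00:00:08;10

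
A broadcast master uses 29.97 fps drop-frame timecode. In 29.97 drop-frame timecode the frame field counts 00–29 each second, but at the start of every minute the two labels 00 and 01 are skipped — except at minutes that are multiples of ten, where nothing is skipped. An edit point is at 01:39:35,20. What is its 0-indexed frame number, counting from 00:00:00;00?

As if non-drop at 30 labels/s: (1 × 3600 + 39 × 60 + 35) × 30 + 20 = 179270.
Minute boundaries passed: 99; those not divisible by 10: 99 − 9 = 90; dropped labels = 2 × 90 = 180.
Actual frame index = 179270 − 180 = 179090.

179090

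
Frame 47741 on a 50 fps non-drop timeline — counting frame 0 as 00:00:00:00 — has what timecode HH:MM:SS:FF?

00:15:54:41

47741 ÷ 50 = 954 full seconds, remainder 41 frames.
954 s = 0 h 15 min 54 s.
Timecode: 00:15:54:41.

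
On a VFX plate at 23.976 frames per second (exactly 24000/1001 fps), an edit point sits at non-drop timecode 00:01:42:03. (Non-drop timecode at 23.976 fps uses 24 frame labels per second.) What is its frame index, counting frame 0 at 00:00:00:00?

Total seconds to the label: (0 × 3600 + 1 × 60 + 42) = 102.
Frame index = 102 × 24 + 3 = 2451.

frame 2451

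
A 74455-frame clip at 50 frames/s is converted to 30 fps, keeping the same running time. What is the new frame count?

Target frames = source frames × (target rate / source rate) = 74455 × (30)/(50) = 74455 × 3/5 = 44673.

44673 frames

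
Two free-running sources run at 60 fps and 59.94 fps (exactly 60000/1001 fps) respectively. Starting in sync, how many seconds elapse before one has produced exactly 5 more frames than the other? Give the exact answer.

1001/12 seconds

The gap grows by |60000/1001 − 60| = 60/1001 frames per second.
Time for a 5-frame gap: 5 ÷ (60/1001) = 1001/12 s.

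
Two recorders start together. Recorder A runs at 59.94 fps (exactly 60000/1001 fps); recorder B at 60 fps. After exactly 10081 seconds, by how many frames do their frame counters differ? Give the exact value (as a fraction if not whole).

A emits 60000/1001 × 10081 = 604860000/1001 frames; B emits 60 × 10081 = 604860.
Difference = 604860/1001 frames (≈ 604.2557); B is ahead of A.

604860/1001 frames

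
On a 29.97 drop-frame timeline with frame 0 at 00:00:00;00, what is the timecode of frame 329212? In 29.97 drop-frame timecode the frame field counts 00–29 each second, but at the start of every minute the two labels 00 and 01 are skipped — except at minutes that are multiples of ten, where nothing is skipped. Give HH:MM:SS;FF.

03:03:04;22

Each 10-minute DF block holds 10 × 60 × 30 − 9 × 2 = 17982 frames. 329212 ÷ 17982 → 18 full blocks, remainder 5536.
Within the partial block the first minute is 1800 frames and each further minute 1798, so 3 further minute boundaries passed. Total skipped labels = 18 × 18 + 2 × 3 = 330.
Non-drop label index = 329212 + 330 = 329542; at 30 labels/s that is 03:03:04:22, i.e. DF 03:03:04;22.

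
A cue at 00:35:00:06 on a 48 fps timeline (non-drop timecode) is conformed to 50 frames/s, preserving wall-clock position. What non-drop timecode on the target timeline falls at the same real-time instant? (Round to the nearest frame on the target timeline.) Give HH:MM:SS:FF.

Source frame index: (0×3600 + 35×60 + 0) × 48 + 6 = 100806.
Real time: 100806 / (48) = 16801/8 s.
Target frame: (16801/8) × (50) = 420025/4 ≈ 105006.250 → 105006.
At 50 labels/s: frame 105006 → 00:35:00:06.

00:35:00:06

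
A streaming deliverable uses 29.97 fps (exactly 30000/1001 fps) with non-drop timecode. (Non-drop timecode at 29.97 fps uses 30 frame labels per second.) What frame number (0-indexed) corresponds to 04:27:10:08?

Total seconds to the label: (4 × 3600 + 27 × 60 + 10) = 16030.
Frame index = 16030 × 30 + 8 = 480908.

frame 480908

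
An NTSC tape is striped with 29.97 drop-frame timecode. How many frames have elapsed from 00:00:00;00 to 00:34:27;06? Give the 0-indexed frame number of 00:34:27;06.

61954

As if non-drop at 30 labels/s: (0 × 3600 + 34 × 60 + 27) × 30 + 6 = 62016.
Minute boundaries passed: 34; those not divisible by 10: 34 − 3 = 31; dropped labels = 2 × 31 = 62.
Actual frame index = 62016 − 62 = 61954.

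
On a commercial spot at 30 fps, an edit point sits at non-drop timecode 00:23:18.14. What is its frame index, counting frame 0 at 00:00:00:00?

Total seconds to the label: (0 × 3600 + 23 × 60 + 18) = 1398.
Frame index = 1398 × 30 + 14 = 41954.

41954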